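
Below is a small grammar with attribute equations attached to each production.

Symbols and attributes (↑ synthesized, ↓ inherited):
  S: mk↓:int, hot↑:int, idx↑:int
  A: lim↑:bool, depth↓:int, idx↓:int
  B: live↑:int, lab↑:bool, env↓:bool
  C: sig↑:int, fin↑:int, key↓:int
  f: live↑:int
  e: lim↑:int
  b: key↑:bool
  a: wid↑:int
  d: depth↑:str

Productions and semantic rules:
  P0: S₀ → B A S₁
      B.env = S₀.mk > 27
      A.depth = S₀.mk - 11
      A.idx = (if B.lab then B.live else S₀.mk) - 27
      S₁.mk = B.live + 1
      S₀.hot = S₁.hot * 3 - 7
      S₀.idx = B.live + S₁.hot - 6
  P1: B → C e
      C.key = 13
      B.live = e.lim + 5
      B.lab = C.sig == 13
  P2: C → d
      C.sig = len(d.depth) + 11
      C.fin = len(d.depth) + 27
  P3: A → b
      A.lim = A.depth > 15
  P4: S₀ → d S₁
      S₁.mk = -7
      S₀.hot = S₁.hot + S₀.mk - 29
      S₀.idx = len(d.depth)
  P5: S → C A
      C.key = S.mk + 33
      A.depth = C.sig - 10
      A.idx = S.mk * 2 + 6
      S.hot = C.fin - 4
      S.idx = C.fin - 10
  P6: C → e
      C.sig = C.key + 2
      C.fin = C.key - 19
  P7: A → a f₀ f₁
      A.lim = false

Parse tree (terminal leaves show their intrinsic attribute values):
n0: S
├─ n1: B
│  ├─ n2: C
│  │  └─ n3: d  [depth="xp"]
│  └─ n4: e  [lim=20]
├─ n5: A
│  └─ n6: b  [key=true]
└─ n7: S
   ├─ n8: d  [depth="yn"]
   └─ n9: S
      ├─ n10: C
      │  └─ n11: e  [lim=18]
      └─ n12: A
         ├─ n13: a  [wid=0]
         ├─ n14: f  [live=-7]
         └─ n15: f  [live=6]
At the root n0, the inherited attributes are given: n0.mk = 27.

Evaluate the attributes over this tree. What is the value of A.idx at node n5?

1. n0.mk = 27  [given at root]
2. n1.env = false  [S₀.mk > 27]
3. n2.key = 13  [13]
4. n3.depth = "xp"  [terminal]
5. n2.sig = 13  [len(d.depth) + 11]
6. n2.fin = 29  [len(d.depth) + 27]
7. n4.lim = 20  [terminal]
8. n1.live = 25  [e.lim + 5]
9. n1.lab = true  [C.sig == 13]
10. n5.depth = 16  [S₀.mk - 11]
11. n5.idx = -2  [(if B.lab then B.live else S₀.mk) - 27]
12. n6.key = true  [terminal]
13. n5.lim = true  [A.depth > 15]
14. n7.mk = 26  [B.live + 1]
15. n8.depth = "yn"  [terminal]
16. n9.mk = -7  [-7]
17. n10.key = 26  [S.mk + 33]
18. n11.lim = 18  [terminal]
19. n10.sig = 28  [C.key + 2]
20. n10.fin = 7  [C.key - 19]
21. n12.depth = 18  [C.sig - 10]
22. n12.idx = -8  [S.mk * 2 + 6]
23. n13.wid = 0  [terminal]
24. n14.live = -7  [terminal]
25. n15.live = 6  [terminal]
26. n12.lim = false  [false]
27. n9.hot = 3  [C.fin - 4]
28. n9.idx = -3  [C.fin - 10]
29. n7.hot = 0  [S₁.hot + S₀.mk - 29]
30. n7.idx = 2  [len(d.depth)]
31. n0.hot = -7  [S₁.hot * 3 - 7]
32. n0.idx = 19  [B.live + S₁.hot - 6]

-2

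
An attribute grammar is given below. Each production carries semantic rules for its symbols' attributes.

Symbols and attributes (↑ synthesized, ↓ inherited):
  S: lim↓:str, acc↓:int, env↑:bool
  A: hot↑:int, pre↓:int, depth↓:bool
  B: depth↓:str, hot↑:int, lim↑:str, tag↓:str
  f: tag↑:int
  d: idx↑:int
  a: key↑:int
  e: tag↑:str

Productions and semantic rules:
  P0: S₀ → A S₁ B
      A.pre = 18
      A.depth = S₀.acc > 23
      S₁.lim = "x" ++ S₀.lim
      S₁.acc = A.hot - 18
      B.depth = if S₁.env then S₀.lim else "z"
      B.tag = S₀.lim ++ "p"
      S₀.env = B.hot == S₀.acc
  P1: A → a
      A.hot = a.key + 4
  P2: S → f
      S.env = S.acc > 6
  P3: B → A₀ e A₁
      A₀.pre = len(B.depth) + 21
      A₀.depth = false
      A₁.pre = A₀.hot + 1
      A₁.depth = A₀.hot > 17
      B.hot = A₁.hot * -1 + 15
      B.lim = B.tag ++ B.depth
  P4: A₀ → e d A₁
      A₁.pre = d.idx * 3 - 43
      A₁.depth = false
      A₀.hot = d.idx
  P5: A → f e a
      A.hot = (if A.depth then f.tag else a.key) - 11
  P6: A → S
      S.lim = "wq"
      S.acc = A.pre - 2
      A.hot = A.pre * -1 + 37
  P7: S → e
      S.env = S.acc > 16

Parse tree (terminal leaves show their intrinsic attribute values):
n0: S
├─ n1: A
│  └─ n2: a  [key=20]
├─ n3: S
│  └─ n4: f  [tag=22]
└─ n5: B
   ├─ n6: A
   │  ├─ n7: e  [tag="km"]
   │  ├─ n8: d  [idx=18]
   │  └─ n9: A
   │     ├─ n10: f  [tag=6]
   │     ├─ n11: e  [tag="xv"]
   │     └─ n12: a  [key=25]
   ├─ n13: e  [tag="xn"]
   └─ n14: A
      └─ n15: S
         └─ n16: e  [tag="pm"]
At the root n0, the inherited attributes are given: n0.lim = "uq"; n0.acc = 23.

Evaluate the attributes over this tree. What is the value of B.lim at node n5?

1. n0.lim = "uq"  [given at root]
2. n0.acc = 23  [given at root]
3. n1.pre = 18  [18]
4. n1.depth = false  [S₀.acc > 23]
5. n2.key = 20  [terminal]
6. n1.hot = 24  [a.key + 4]
7. n3.lim = "xuq"  ["x" ++ S₀.lim]
8. n3.acc = 6  [A.hot - 18]
9. n4.tag = 22  [terminal]
10. n3.env = false  [S.acc > 6]
11. n5.depth = "z"  [if S₁.env then S₀.lim else "z"]
12. n5.tag = "uqp"  [S₀.lim ++ "p"]
13. n6.pre = 22  [len(B.depth) + 21]
14. n6.depth = false  [false]
15. n7.tag = "km"  [terminal]
16. n8.idx = 18  [terminal]
17. n9.pre = 11  [d.idx * 3 - 43]
18. n9.depth = false  [false]
19. n10.tag = 6  [terminal]
20. n11.tag = "xv"  [terminal]
21. n12.key = 25  [terminal]
22. n9.hot = 14  [(if A.depth then f.tag else a.key) - 11]
23. n6.hot = 18  [d.idx]
24. n13.tag = "xn"  [terminal]
25. n14.pre = 19  [A₀.hot + 1]
26. n14.depth = true  [A₀.hot > 17]
27. n15.lim = "wq"  ["wq"]
28. n15.acc = 17  [A.pre - 2]
29. n16.tag = "pm"  [terminal]
30. n15.env = true  [S.acc > 16]
31. n14.hot = 18  [A.pre * -1 + 37]
32. n5.hot = -3  [A₁.hot * -1 + 15]
33. n5.lim = "uqpz"  [B.tag ++ B.depth]
34. n0.env = false  [B.hot == S₀.acc]

"uqpz"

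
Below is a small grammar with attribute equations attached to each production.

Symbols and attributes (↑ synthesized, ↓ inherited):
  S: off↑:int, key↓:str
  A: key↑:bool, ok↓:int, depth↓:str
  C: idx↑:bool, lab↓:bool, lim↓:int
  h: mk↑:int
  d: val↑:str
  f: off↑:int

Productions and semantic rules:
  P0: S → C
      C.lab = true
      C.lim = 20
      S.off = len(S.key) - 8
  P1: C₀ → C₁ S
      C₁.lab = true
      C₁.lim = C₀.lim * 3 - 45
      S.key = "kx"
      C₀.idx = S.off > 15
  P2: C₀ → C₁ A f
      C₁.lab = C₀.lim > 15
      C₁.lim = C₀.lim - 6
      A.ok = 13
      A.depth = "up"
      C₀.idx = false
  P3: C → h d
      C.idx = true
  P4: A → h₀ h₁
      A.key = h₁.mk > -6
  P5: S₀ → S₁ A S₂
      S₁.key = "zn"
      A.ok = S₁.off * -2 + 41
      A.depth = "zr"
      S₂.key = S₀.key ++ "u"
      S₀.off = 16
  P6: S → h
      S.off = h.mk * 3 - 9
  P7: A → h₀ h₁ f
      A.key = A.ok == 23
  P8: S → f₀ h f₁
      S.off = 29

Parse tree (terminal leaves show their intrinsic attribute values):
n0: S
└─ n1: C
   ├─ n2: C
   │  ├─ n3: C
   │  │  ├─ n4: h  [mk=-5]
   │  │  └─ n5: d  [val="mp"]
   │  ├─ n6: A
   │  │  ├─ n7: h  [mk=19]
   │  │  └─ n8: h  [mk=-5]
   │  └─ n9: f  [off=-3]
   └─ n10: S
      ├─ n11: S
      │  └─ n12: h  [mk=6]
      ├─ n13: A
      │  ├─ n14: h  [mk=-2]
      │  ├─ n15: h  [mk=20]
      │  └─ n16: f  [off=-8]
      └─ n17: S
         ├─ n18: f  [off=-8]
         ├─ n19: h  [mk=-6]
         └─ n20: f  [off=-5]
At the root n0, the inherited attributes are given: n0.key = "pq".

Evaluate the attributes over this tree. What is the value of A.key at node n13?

1. n0.key = "pq"  [given at root]
2. n1.lab = true  [true]
3. n1.lim = 20  [20]
4. n2.lab = true  [true]
5. n2.lim = 15  [C₀.lim * 3 - 45]
6. n3.lab = false  [C₀.lim > 15]
7. n3.lim = 9  [C₀.lim - 6]
8. n4.mk = -5  [terminal]
9. n5.val = "mp"  [terminal]
10. n3.idx = true  [true]
11. n6.ok = 13  [13]
12. n6.depth = "up"  ["up"]
13. n7.mk = 19  [terminal]
14. n8.mk = -5  [terminal]
15. n6.key = true  [h₁.mk > -6]
16. n9.off = -3  [terminal]
17. n2.idx = false  [false]
18. n10.key = "kx"  ["kx"]
19. n11.key = "zn"  ["zn"]
20. n12.mk = 6  [terminal]
21. n11.off = 9  [h.mk * 3 - 9]
22. n13.ok = 23  [S₁.off * -2 + 41]
23. n13.depth = "zr"  ["zr"]
24. n14.mk = -2  [terminal]
25. n15.mk = 20  [terminal]
26. n16.off = -8  [terminal]
27. n13.key = true  [A.ok == 23]
28. n17.key = "kxu"  [S₀.key ++ "u"]
29. n18.off = -8  [terminal]
30. n19.mk = -6  [terminal]
31. n20.off = -5  [terminal]
32. n17.off = 29  [29]
33. n10.off = 16  [16]
34. n1.idx = true  [S.off > 15]
35. n0.off = -6  [len(S.key) - 8]

true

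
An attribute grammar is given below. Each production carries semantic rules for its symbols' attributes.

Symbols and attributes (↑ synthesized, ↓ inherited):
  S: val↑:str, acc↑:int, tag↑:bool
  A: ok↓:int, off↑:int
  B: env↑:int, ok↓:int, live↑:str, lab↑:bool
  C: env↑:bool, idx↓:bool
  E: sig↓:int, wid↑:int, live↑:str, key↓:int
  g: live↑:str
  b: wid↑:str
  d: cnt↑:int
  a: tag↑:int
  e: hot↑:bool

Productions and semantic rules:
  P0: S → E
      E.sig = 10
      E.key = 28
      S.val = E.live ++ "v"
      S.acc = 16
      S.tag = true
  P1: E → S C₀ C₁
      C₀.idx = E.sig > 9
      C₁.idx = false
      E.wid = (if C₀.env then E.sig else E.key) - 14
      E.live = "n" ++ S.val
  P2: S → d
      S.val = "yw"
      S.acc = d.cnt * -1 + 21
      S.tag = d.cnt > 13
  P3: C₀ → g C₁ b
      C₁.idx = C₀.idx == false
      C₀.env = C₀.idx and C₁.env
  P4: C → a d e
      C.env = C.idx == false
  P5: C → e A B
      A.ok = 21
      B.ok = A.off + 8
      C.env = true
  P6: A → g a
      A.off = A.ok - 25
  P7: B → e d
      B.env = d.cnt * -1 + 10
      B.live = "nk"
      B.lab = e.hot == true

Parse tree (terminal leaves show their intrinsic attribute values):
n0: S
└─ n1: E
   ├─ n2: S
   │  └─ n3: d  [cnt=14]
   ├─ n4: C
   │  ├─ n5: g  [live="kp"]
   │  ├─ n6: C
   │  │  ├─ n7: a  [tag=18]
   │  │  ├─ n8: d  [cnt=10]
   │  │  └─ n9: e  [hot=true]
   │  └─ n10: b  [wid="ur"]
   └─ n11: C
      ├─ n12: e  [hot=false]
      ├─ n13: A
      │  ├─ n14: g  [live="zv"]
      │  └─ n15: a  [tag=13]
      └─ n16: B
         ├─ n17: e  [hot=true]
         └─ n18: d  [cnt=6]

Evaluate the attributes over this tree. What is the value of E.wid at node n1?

-4

1. n1.sig = 10  [10]
2. n1.key = 28  [28]
3. n3.cnt = 14  [terminal]
4. n2.val = "yw"  ["yw"]
5. n2.acc = 7  [d.cnt * -1 + 21]
6. n2.tag = true  [d.cnt > 13]
7. n4.idx = true  [E.sig > 9]
8. n5.live = "kp"  [terminal]
9. n6.idx = false  [C₀.idx == false]
10. n7.tag = 18  [terminal]
11. n8.cnt = 10  [terminal]
12. n9.hot = true  [terminal]
13. n6.env = true  [C.idx == false]
14. n10.wid = "ur"  [terminal]
15. n4.env = true  [C₀.idx and C₁.env]
16. n11.idx = false  [false]
17. n12.hot = false  [terminal]
18. n13.ok = 21  [21]
19. n14.live = "zv"  [terminal]
20. n15.tag = 13  [terminal]
21. n13.off = -4  [A.ok - 25]
22. n16.ok = 4  [A.off + 8]
23. n17.hot = true  [terminal]
24. n18.cnt = 6  [terminal]
25. n16.env = 4  [d.cnt * -1 + 10]
26. n16.live = "nk"  ["nk"]
27. n16.lab = true  [e.hot == true]
28. n11.env = true  [true]
29. n1.wid = -4  [(if C₀.env then E.sig else E.key) - 14]
30. n1.live = "nyw"  ["n" ++ S.val]
31. n0.val = "nywv"  [E.live ++ "v"]
32. n0.acc = 16  [16]
33. n0.tag = true  [true]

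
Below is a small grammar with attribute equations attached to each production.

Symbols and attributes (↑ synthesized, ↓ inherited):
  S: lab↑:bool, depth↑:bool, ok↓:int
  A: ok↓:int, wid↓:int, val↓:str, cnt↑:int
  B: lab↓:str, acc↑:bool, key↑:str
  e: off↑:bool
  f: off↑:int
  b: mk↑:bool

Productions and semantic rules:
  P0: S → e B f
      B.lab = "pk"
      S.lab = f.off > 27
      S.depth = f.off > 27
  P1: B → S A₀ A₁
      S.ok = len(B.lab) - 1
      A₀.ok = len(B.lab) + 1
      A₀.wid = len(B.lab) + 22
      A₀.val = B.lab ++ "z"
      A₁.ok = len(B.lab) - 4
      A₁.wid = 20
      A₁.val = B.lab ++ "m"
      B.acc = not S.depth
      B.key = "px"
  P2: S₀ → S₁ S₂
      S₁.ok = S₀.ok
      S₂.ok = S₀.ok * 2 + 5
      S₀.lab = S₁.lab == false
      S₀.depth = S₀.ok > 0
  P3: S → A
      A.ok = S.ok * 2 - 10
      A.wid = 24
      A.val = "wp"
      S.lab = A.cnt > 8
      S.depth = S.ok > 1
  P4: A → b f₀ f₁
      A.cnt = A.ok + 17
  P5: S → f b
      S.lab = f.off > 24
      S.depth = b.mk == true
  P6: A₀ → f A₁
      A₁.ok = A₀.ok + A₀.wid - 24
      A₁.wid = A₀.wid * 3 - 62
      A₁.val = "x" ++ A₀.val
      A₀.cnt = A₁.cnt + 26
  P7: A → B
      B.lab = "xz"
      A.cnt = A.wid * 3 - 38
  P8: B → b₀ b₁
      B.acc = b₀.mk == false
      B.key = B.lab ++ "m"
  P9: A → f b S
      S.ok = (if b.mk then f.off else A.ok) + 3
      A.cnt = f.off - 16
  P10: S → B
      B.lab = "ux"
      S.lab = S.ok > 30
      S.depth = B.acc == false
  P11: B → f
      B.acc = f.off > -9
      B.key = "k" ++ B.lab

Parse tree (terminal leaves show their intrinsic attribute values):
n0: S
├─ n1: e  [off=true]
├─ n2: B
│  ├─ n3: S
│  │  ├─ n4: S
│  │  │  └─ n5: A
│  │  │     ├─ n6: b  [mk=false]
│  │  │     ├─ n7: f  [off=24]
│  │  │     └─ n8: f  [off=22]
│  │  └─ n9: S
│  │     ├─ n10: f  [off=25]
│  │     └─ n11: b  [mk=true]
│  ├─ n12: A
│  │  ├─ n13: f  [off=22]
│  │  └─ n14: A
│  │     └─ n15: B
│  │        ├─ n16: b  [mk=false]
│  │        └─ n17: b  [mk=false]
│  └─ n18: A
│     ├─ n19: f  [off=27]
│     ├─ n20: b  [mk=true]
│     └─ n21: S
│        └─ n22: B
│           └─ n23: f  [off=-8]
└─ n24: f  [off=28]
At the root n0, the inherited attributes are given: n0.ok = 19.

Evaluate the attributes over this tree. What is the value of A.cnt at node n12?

1. n0.ok = 19  [given at root]
2. n1.off = true  [terminal]
3. n2.lab = "pk"  ["pk"]
4. n3.ok = 1  [len(B.lab) - 1]
5. n4.ok = 1  [S₀.ok]
6. n5.ok = -8  [S.ok * 2 - 10]
7. n5.wid = 24  [24]
8. n5.val = "wp"  ["wp"]
9. n6.mk = false  [terminal]
10. n7.off = 24  [terminal]
11. n8.off = 22  [terminal]
12. n5.cnt = 9  [A.ok + 17]
13. n4.lab = true  [A.cnt > 8]
14. n4.depth = false  [S.ok > 1]
15. n9.ok = 7  [S₀.ok * 2 + 5]
16. n10.off = 25  [terminal]
17. n11.mk = true  [terminal]
18. n9.lab = true  [f.off > 24]
19. n9.depth = true  [b.mk == true]
20. n3.lab = false  [S₁.lab == false]
21. n3.depth = true  [S₀.ok > 0]
22. n12.ok = 3  [len(B.lab) + 1]
23. n12.wid = 24  [len(B.lab) + 22]
24. n12.val = "pkz"  [B.lab ++ "z"]
25. n13.off = 22  [terminal]
26. n14.ok = 3  [A₀.ok + A₀.wid - 24]
27. n14.wid = 10  [A₀.wid * 3 - 62]
28. n14.val = "xpkz"  ["x" ++ A₀.val]
29. n15.lab = "xz"  ["xz"]
30. n16.mk = false  [terminal]
31. n17.mk = false  [terminal]
32. n15.acc = true  [b₀.mk == false]
33. n15.key = "xzm"  [B.lab ++ "m"]
34. n14.cnt = -8  [A.wid * 3 - 38]
35. n12.cnt = 18  [A₁.cnt + 26]
36. n18.ok = -2  [len(B.lab) - 4]
37. n18.wid = 20  [20]
38. n18.val = "pkm"  [B.lab ++ "m"]
39. n19.off = 27  [terminal]
40. n20.mk = true  [terminal]
41. n21.ok = 30  [(if b.mk then f.off else A.ok) + 3]
42. n22.lab = "ux"  ["ux"]
43. n23.off = -8  [terminal]
44. n22.acc = true  [f.off > -9]
45. n22.key = "kux"  ["k" ++ B.lab]
46. n21.lab = false  [S.ok > 30]
47. n21.depth = false  [B.acc == false]
48. n18.cnt = 11  [f.off - 16]
49. n2.acc = false  [not S.depth]
50. n2.key = "px"  ["px"]
51. n24.off = 28  [terminal]
52. n0.lab = true  [f.off > 27]
53. n0.depth = true  [f.off > 27]

18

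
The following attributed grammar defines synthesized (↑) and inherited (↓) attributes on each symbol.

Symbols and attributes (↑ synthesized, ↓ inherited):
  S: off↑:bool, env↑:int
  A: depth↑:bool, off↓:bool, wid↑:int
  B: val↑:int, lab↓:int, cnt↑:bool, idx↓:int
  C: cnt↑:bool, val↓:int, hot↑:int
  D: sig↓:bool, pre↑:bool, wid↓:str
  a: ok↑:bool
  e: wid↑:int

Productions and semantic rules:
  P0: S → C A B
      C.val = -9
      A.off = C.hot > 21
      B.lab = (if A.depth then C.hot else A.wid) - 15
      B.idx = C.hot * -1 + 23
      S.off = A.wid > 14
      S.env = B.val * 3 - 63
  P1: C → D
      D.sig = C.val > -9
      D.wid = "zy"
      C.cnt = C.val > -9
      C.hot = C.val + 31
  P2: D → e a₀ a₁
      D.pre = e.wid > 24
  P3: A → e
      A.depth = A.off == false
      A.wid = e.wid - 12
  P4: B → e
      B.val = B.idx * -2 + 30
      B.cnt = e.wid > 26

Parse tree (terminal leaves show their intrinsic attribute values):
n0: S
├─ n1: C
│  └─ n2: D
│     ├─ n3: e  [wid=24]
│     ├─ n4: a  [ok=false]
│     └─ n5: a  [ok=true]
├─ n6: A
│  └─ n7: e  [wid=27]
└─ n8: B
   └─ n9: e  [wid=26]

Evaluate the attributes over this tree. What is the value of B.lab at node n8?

1. n1.val = -9  [-9]
2. n2.sig = false  [C.val > -9]
3. n2.wid = "zy"  ["zy"]
4. n3.wid = 24  [terminal]
5. n4.ok = false  [terminal]
6. n5.ok = true  [terminal]
7. n2.pre = false  [e.wid > 24]
8. n1.cnt = false  [C.val > -9]
9. n1.hot = 22  [C.val + 31]
10. n6.off = true  [C.hot > 21]
11. n7.wid = 27  [terminal]
12. n6.depth = false  [A.off == false]
13. n6.wid = 15  [e.wid - 12]
14. n8.lab = 0  [(if A.depth then C.hot else A.wid) - 15]
15. n8.idx = 1  [C.hot * -1 + 23]
16. n9.wid = 26  [terminal]
17. n8.val = 28  [B.idx * -2 + 30]
18. n8.cnt = false  [e.wid > 26]
19. n0.off = true  [A.wid > 14]
20. n0.env = 21  [B.val * 3 - 63]

0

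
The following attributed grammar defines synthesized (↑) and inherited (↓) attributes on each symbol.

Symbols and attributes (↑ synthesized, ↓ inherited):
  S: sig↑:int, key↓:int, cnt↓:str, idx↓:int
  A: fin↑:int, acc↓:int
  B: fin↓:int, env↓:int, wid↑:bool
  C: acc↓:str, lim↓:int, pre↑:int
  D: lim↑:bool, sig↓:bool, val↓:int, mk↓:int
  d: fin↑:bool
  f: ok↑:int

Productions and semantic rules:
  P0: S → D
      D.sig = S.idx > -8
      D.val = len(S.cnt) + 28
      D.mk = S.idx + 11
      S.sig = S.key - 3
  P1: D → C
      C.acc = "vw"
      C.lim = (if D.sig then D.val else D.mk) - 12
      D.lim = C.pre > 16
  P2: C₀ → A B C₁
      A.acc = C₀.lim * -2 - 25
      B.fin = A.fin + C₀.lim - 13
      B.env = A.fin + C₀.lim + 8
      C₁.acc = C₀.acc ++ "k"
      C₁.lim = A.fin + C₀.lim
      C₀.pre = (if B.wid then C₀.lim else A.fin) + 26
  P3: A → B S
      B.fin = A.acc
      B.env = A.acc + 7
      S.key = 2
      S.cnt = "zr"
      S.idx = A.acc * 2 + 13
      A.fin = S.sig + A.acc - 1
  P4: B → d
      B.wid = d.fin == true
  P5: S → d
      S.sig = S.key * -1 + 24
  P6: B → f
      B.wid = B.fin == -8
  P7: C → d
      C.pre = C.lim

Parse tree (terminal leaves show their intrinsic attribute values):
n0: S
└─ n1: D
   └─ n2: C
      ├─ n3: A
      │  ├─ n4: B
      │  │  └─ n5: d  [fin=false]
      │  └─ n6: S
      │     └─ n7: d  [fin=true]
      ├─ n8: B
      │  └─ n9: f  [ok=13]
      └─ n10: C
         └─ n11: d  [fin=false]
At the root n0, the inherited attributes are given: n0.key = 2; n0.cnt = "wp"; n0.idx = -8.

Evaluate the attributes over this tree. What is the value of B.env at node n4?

1. n0.key = 2  [given at root]
2. n0.cnt = "wp"  [given at root]
3. n0.idx = -8  [given at root]
4. n1.sig = false  [S.idx > -8]
5. n1.val = 30  [len(S.cnt) + 28]
6. n1.mk = 3  [S.idx + 11]
7. n2.acc = "vw"  ["vw"]
8. n2.lim = -9  [(if D.sig then D.val else D.mk) - 12]
9. n3.acc = -7  [C₀.lim * -2 - 25]
10. n4.fin = -7  [A.acc]
11. n4.env = 0  [A.acc + 7]
12. n5.fin = false  [terminal]
13. n4.wid = false  [d.fin == true]
14. n6.key = 2  [2]
15. n6.cnt = "zr"  ["zr"]
16. n6.idx = -1  [A.acc * 2 + 13]
17. n7.fin = true  [terminal]
18. n6.sig = 22  [S.key * -1 + 24]
19. n3.fin = 14  [S.sig + A.acc - 1]
20. n8.fin = -8  [A.fin + C₀.lim - 13]
21. n8.env = 13  [A.fin + C₀.lim + 8]
22. n9.ok = 13  [terminal]
23. n8.wid = true  [B.fin == -8]
24. n10.acc = "vwk"  [C₀.acc ++ "k"]
25. n10.lim = 5  [A.fin + C₀.lim]
26. n11.fin = false  [terminal]
27. n10.pre = 5  [C.lim]
28. n2.pre = 17  [(if B.wid then C₀.lim else A.fin) + 26]
29. n1.lim = true  [C.pre > 16]
30. n0.sig = -1  [S.key - 3]

0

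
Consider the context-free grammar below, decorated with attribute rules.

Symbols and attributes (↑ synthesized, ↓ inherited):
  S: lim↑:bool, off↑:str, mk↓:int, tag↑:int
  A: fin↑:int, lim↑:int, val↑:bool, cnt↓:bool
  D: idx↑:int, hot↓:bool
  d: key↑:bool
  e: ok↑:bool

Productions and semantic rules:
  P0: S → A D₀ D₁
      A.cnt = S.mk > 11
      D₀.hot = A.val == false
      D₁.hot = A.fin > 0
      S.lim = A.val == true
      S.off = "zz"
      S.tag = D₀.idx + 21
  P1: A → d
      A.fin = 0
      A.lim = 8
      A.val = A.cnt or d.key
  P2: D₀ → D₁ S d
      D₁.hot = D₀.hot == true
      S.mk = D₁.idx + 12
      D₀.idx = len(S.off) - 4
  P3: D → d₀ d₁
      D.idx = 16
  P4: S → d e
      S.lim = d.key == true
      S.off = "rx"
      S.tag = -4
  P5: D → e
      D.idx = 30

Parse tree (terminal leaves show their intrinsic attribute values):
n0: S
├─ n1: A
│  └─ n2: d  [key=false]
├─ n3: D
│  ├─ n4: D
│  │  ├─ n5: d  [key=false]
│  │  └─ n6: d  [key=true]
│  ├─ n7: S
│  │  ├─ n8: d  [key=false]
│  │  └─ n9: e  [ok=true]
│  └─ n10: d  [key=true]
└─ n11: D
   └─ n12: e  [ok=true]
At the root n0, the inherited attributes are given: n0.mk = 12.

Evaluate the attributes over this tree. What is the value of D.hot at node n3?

false

1. n0.mk = 12  [given at root]
2. n1.cnt = true  [S.mk > 11]
3. n2.key = false  [terminal]
4. n1.fin = 0  [0]
5. n1.lim = 8  [8]
6. n1.val = true  [A.cnt or d.key]
7. n3.hot = false  [A.val == false]
8. n4.hot = false  [D₀.hot == true]
9. n5.key = false  [terminal]
10. n6.key = true  [terminal]
11. n4.idx = 16  [16]
12. n7.mk = 28  [D₁.idx + 12]
13. n8.key = false  [terminal]
14. n9.ok = true  [terminal]
15. n7.lim = false  [d.key == true]
16. n7.off = "rx"  ["rx"]
17. n7.tag = -4  [-4]
18. n10.key = true  [terminal]
19. n3.idx = -2  [len(S.off) - 4]
20. n11.hot = false  [A.fin > 0]
21. n12.ok = true  [terminal]
22. n11.idx = 30  [30]
23. n0.lim = true  [A.val == true]
24. n0.off = "zz"  ["zz"]
25. n0.tag = 19  [D₀.idx + 21]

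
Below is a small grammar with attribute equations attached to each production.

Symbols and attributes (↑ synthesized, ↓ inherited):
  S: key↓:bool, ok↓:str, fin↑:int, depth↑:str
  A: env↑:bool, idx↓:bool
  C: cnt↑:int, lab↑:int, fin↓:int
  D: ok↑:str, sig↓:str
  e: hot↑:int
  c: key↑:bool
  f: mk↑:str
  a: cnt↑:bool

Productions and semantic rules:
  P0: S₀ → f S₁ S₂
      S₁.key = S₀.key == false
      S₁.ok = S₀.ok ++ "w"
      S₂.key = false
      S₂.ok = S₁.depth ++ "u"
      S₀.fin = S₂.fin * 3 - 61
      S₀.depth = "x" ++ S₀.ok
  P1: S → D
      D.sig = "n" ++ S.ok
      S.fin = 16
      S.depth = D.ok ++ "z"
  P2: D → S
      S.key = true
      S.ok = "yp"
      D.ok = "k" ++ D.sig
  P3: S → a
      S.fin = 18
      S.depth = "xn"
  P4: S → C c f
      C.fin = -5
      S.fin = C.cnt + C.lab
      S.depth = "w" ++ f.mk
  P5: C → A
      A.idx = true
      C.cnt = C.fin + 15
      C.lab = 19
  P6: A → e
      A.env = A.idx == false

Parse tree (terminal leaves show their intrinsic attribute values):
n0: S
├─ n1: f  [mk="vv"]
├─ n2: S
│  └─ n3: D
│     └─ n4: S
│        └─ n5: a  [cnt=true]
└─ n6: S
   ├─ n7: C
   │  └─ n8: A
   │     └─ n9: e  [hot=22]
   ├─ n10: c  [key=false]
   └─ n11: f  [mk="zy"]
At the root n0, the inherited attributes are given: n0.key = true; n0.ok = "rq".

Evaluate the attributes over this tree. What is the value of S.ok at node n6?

1. n0.key = true  [given at root]
2. n0.ok = "rq"  [given at root]
3. n1.mk = "vv"  [terminal]
4. n2.key = false  [S₀.key == false]
5. n2.ok = "rqw"  [S₀.ok ++ "w"]
6. n3.sig = "nrqw"  ["n" ++ S.ok]
7. n4.key = true  [true]
8. n4.ok = "yp"  ["yp"]
9. n5.cnt = true  [terminal]
10. n4.fin = 18  [18]
11. n4.depth = "xn"  ["xn"]
12. n3.ok = "knrqw"  ["k" ++ D.sig]
13. n2.fin = 16  [16]
14. n2.depth = "knrqwz"  [D.ok ++ "z"]
15. n6.key = false  [false]
16. n6.ok = "knrqwzu"  [S₁.depth ++ "u"]
17. n7.fin = -5  [-5]
18. n8.idx = true  [true]
19. n9.hot = 22  [terminal]
20. n8.env = false  [A.idx == false]
21. n7.cnt = 10  [C.fin + 15]
22. n7.lab = 19  [19]
23. n10.key = false  [terminal]
24. n11.mk = "zy"  [terminal]
25. n6.fin = 29  [C.cnt + C.lab]
26. n6.depth = "wzy"  ["w" ++ f.mk]
27. n0.fin = 26  [S₂.fin * 3 - 61]
28. n0.depth = "xrq"  ["x" ++ S₀.ok]

"knrqwzu"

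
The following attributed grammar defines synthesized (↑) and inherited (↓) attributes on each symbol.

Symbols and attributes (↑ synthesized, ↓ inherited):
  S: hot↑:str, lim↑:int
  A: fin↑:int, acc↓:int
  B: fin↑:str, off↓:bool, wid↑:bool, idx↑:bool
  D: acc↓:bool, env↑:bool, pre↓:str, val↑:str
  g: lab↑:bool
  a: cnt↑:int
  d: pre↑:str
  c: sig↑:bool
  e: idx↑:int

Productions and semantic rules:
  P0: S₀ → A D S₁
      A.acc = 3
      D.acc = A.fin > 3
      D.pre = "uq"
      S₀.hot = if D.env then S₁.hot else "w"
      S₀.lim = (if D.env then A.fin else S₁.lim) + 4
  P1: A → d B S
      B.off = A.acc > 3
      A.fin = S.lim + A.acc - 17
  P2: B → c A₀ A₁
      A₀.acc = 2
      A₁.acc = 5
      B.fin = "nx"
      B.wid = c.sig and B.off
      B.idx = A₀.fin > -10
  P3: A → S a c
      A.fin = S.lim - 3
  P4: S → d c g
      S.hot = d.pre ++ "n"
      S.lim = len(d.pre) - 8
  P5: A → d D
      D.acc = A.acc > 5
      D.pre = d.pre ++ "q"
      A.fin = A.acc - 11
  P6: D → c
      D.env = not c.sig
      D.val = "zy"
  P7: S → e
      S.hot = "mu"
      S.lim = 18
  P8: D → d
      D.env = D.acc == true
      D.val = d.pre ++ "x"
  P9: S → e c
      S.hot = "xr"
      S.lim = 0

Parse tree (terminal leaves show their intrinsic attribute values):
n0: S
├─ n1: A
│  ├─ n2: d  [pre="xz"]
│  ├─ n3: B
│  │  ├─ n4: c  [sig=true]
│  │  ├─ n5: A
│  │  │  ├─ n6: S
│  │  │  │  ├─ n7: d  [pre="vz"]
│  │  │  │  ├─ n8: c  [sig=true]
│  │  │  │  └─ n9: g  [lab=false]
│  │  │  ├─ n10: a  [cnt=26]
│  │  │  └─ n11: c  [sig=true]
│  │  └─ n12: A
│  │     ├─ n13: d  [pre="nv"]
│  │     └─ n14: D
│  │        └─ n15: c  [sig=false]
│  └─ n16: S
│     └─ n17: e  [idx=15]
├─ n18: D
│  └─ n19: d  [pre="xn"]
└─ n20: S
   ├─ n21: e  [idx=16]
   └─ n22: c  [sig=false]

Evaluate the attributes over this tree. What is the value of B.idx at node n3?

1. n1.acc = 3  [3]
2. n2.pre = "xz"  [terminal]
3. n3.off = false  [A.acc > 3]
4. n4.sig = true  [terminal]
5. n5.acc = 2  [2]
6. n7.pre = "vz"  [terminal]
7. n8.sig = true  [terminal]
8. n9.lab = false  [terminal]
9. n6.hot = "vzn"  [d.pre ++ "n"]
10. n6.lim = -6  [len(d.pre) - 8]
11. n10.cnt = 26  [terminal]
12. n11.sig = true  [terminal]
13. n5.fin = -9  [S.lim - 3]
14. n12.acc = 5  [5]
15. n13.pre = "nv"  [terminal]
16. n14.acc = false  [A.acc > 5]
17. n14.pre = "nvq"  [d.pre ++ "q"]
18. n15.sig = false  [terminal]
19. n14.env = true  [not c.sig]
20. n14.val = "zy"  ["zy"]
21. n12.fin = -6  [A.acc - 11]
22. n3.fin = "nx"  ["nx"]
23. n3.wid = false  [c.sig and B.off]
24. n3.idx = true  [A₀.fin > -10]
25. n17.idx = 15  [terminal]
26. n16.hot = "mu"  ["mu"]
27. n16.lim = 18  [18]
28. n1.fin = 4  [S.lim + A.acc - 17]
29. n18.acc = true  [A.fin > 3]
30. n18.pre = "uq"  ["uq"]
31. n19.pre = "xn"  [terminal]
32. n18.env = true  [D.acc == true]
33. n18.val = "xnx"  [d.pre ++ "x"]
34. n21.idx = 16  [terminal]
35. n22.sig = false  [terminal]
36. n20.hot = "xr"  ["xr"]
37. n20.lim = 0  [0]
38. n0.hot = "xr"  [if D.env then S₁.hot else "w"]
39. n0.lim = 8  [(if D.env then A.fin else S₁.lim) + 4]

true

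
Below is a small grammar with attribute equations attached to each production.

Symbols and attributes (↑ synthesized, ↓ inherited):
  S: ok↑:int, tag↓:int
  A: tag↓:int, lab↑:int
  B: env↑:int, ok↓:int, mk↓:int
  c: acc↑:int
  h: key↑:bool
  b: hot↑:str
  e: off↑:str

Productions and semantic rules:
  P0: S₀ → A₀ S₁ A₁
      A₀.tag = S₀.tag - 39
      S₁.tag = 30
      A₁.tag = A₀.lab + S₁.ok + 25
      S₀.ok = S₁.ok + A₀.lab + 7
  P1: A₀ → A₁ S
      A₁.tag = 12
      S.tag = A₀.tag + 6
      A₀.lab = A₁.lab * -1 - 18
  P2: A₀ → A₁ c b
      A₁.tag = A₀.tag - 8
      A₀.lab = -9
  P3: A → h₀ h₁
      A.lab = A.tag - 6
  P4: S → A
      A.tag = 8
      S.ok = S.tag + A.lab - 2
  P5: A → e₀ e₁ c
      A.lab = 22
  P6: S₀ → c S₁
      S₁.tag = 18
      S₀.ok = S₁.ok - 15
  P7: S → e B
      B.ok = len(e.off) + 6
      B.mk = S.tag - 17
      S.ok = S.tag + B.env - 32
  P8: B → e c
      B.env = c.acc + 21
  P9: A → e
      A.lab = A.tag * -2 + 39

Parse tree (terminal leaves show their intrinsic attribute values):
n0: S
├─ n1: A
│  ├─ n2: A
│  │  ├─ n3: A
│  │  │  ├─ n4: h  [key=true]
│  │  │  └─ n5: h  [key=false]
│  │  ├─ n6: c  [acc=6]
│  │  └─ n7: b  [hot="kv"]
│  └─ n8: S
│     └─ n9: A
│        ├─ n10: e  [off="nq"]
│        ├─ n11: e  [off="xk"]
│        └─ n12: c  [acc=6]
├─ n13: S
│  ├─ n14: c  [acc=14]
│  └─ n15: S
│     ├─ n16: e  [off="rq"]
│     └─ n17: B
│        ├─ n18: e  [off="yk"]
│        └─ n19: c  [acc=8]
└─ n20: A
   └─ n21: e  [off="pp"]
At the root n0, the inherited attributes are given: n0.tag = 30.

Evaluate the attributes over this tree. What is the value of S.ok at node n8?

1. n0.tag = 30  [given at root]
2. n1.tag = -9  [S₀.tag - 39]
3. n2.tag = 12  [12]
4. n3.tag = 4  [A₀.tag - 8]
5. n4.key = true  [terminal]
6. n5.key = false  [terminal]
7. n3.lab = -2  [A.tag - 6]
8. n6.acc = 6  [terminal]
9. n7.hot = "kv"  [terminal]
10. n2.lab = -9  [-9]
11. n8.tag = -3  [A₀.tag + 6]
12. n9.tag = 8  [8]
13. n10.off = "nq"  [terminal]
14. n11.off = "xk"  [terminal]
15. n12.acc = 6  [terminal]
16. n9.lab = 22  [22]
17. n8.ok = 17  [S.tag + A.lab - 2]
18. n1.lab = -9  [A₁.lab * -1 - 18]
19. n13.tag = 30  [30]
20. n14.acc = 14  [terminal]
21. n15.tag = 18  [18]
22. n16.off = "rq"  [terminal]
23. n17.ok = 8  [len(e.off) + 6]
24. n17.mk = 1  [S.tag - 17]
25. n18.off = "yk"  [terminal]
26. n19.acc = 8  [terminal]
27. n17.env = 29  [c.acc + 21]
28. n15.ok = 15  [S.tag + B.env - 32]
29. n13.ok = 0  [S₁.ok - 15]
30. n20.tag = 16  [A₀.lab + S₁.ok + 25]
31. n21.off = "pp"  [terminal]
32. n20.lab = 7  [A.tag * -2 + 39]
33. n0.ok = -2  [S₁.ok + A₀.lab + 7]

17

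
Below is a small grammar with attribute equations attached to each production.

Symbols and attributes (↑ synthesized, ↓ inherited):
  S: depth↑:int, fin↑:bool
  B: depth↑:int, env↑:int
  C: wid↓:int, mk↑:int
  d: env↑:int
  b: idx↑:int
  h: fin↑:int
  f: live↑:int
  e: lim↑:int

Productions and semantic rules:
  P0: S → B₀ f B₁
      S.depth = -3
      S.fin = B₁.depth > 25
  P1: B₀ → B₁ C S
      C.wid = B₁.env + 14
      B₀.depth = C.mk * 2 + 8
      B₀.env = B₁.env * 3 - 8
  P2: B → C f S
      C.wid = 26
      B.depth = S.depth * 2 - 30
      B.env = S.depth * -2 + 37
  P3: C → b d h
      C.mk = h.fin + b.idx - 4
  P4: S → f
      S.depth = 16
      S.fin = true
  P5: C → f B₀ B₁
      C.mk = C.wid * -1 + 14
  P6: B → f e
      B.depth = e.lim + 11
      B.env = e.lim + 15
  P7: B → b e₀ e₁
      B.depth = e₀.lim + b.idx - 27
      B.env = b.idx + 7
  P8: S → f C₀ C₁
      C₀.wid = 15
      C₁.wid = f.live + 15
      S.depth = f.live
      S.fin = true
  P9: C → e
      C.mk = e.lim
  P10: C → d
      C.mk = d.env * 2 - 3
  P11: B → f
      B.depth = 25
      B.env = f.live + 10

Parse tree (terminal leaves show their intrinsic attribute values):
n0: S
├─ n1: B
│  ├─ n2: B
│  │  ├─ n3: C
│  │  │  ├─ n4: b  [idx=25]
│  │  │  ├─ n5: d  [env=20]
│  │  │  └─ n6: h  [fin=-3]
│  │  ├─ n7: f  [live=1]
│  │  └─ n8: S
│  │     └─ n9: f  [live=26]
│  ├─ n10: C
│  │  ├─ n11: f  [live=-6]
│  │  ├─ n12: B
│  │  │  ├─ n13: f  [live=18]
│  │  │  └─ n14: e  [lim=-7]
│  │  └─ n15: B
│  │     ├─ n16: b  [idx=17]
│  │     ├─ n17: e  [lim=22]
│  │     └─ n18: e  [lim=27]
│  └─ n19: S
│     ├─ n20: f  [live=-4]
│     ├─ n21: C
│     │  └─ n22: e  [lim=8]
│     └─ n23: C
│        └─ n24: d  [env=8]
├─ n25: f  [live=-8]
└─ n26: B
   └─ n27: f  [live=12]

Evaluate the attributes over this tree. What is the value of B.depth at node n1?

1. n3.wid = 26  [26]
2. n4.idx = 25  [terminal]
3. n5.env = 20  [terminal]
4. n6.fin = -3  [terminal]
5. n3.mk = 18  [h.fin + b.idx - 4]
6. n7.live = 1  [terminal]
7. n9.live = 26  [terminal]
8. n8.depth = 16  [16]
9. n8.fin = true  [true]
10. n2.depth = 2  [S.depth * 2 - 30]
11. n2.env = 5  [S.depth * -2 + 37]
12. n10.wid = 19  [B₁.env + 14]
13. n11.live = -6  [terminal]
14. n13.live = 18  [terminal]
15. n14.lim = -7  [terminal]
16. n12.depth = 4  [e.lim + 11]
17. n12.env = 8  [e.lim + 15]
18. n16.idx = 17  [terminal]
19. n17.lim = 22  [terminal]
20. n18.lim = 27  [terminal]
21. n15.depth = 12  [e₀.lim + b.idx - 27]
22. n15.env = 24  [b.idx + 7]
23. n10.mk = -5  [C.wid * -1 + 14]
24. n20.live = -4  [terminal]
25. n21.wid = 15  [15]
26. n22.lim = 8  [terminal]
27. n21.mk = 8  [e.lim]
28. n23.wid = 11  [f.live + 15]
29. n24.env = 8  [terminal]
30. n23.mk = 13  [d.env * 2 - 3]
31. n19.depth = -4  [f.live]
32. n19.fin = true  [true]
33. n1.depth = -2  [C.mk * 2 + 8]
34. n1.env = 7  [B₁.env * 3 - 8]
35. n25.live = -8  [terminal]
36. n27.live = 12  [terminal]
37. n26.depth = 25  [25]
38. n26.env = 22  [f.live + 10]
39. n0.depth = -3  [-3]
40. n0.fin = false  [B₁.depth > 25]

-2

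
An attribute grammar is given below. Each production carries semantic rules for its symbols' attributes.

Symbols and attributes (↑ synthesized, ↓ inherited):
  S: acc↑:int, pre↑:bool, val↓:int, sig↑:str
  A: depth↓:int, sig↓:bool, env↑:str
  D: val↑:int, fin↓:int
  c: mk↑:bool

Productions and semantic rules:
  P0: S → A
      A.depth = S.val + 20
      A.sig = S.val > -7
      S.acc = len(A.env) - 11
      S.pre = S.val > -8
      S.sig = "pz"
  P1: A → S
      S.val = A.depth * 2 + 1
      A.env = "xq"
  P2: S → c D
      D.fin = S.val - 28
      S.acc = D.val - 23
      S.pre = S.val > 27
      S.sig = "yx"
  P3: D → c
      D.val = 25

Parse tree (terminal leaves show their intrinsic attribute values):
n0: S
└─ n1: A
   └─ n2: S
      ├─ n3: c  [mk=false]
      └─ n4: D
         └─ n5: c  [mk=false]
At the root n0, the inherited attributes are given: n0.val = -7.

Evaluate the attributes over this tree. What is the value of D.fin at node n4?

1. n0.val = -7  [given at root]
2. n1.depth = 13  [S.val + 20]
3. n1.sig = false  [S.val > -7]
4. n2.val = 27  [A.depth * 2 + 1]
5. n3.mk = false  [terminal]
6. n4.fin = -1  [S.val - 28]
7. n5.mk = false  [terminal]
8. n4.val = 25  [25]
9. n2.acc = 2  [D.val - 23]
10. n2.pre = false  [S.val > 27]
11. n2.sig = "yx"  ["yx"]
12. n1.env = "xq"  ["xq"]
13. n0.acc = -9  [len(A.env) - 11]
14. n0.pre = true  [S.val > -8]
15. n0.sig = "pz"  ["pz"]

-1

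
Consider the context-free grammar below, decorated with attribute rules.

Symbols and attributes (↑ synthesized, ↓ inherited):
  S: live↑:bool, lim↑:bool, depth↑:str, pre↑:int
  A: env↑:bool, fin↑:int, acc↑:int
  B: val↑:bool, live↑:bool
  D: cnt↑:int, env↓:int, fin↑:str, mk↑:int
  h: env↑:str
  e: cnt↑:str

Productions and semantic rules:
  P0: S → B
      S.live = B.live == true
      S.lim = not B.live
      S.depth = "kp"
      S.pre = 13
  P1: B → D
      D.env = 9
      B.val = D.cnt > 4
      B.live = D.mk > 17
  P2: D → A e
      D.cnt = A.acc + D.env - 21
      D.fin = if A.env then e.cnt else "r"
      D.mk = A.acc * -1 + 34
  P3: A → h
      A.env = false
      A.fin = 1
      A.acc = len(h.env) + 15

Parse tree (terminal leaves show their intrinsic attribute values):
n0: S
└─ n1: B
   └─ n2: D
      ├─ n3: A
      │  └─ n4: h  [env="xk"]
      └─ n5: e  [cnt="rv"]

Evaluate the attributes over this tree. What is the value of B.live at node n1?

false

1. n2.env = 9  [9]
2. n4.env = "xk"  [terminal]
3. n3.env = false  [false]
4. n3.fin = 1  [1]
5. n3.acc = 17  [len(h.env) + 15]
6. n5.cnt = "rv"  [terminal]
7. n2.cnt = 5  [A.acc + D.env - 21]
8. n2.fin = "r"  [if A.env then e.cnt else "r"]
9. n2.mk = 17  [A.acc * -1 + 34]
10. n1.val = true  [D.cnt > 4]
11. n1.live = false  [D.mk > 17]
12. n0.live = false  [B.live == true]
13. n0.lim = true  [not B.live]
14. n0.depth = "kp"  ["kp"]
15. n0.pre = 13  [13]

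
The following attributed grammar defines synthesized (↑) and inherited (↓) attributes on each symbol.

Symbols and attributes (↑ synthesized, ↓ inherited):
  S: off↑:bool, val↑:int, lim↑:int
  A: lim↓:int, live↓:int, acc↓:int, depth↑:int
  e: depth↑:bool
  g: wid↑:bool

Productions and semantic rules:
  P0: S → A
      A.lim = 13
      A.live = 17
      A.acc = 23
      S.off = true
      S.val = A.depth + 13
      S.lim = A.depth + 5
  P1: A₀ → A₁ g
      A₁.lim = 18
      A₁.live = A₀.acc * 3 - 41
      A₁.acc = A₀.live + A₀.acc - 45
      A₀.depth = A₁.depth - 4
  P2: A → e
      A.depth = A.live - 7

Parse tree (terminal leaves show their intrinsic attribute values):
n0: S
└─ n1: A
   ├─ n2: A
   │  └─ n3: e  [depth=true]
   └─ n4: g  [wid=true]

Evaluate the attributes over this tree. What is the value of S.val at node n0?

30

1. n1.lim = 13  [13]
2. n1.live = 17  [17]
3. n1.acc = 23  [23]
4. n2.lim = 18  [18]
5. n2.live = 28  [A₀.acc * 3 - 41]
6. n2.acc = -5  [A₀.live + A₀.acc - 45]
7. n3.depth = true  [terminal]
8. n2.depth = 21  [A.live - 7]
9. n4.wid = true  [terminal]
10. n1.depth = 17  [A₁.depth - 4]
11. n0.off = true  [true]
12. n0.val = 30  [A.depth + 13]
13. n0.lim = 22  [A.depth + 5]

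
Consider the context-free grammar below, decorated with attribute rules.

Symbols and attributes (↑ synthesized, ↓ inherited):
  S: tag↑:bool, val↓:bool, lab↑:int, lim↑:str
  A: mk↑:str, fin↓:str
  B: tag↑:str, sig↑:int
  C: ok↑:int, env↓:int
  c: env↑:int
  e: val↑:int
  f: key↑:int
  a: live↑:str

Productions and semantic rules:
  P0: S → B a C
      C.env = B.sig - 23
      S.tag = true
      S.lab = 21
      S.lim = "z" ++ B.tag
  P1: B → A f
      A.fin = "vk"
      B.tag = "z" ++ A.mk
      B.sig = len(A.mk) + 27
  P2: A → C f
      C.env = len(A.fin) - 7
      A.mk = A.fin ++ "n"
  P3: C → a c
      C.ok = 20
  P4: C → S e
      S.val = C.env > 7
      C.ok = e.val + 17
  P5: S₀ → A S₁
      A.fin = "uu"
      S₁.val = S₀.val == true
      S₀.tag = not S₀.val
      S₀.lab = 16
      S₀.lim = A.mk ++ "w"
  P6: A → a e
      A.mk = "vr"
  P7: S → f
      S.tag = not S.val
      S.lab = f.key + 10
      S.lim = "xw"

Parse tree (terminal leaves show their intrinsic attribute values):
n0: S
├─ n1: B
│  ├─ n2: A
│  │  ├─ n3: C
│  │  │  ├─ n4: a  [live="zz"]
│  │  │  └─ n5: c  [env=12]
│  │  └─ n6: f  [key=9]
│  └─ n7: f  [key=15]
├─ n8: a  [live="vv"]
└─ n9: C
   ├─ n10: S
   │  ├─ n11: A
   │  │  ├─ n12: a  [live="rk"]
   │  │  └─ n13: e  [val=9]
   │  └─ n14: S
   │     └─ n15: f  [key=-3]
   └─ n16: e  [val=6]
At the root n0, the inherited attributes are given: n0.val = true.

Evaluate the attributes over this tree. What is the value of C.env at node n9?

1. n0.val = true  [given at root]
2. n2.fin = "vk"  ["vk"]
3. n3.env = -5  [len(A.fin) - 7]
4. n4.live = "zz"  [terminal]
5. n5.env = 12  [terminal]
6. n3.ok = 20  [20]
7. n6.key = 9  [terminal]
8. n2.mk = "vkn"  [A.fin ++ "n"]
9. n7.key = 15  [terminal]
10. n1.tag = "zvkn"  ["z" ++ A.mk]
11. n1.sig = 30  [len(A.mk) + 27]
12. n8.live = "vv"  [terminal]
13. n9.env = 7  [B.sig - 23]
14. n10.val = false  [C.env > 7]
15. n11.fin = "uu"  ["uu"]
16. n12.live = "rk"  [terminal]
17. n13.val = 9  [terminal]
18. n11.mk = "vr"  ["vr"]
19. n14.val = false  [S₀.val == true]
20. n15.key = -3  [terminal]
21. n14.tag = true  [not S.val]
22. n14.lab = 7  [f.key + 10]
23. n14.lim = "xw"  ["xw"]
24. n10.tag = true  [not S₀.val]
25. n10.lab = 16  [16]
26. n10.lim = "vrw"  [A.mk ++ "w"]
27. n16.val = 6  [terminal]
28. n9.ok = 23  [e.val + 17]
29. n0.tag = true  [true]
30. n0.lab = 21  [21]
31. n0.lim = "zzvkn"  ["z" ++ B.tag]

7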